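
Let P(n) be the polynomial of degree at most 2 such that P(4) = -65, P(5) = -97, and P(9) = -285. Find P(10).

-347

Using the Lagrange interpolation formula with nodes 4, 5, 9:
  L_0(n) = (n - 5)(n - 9) / 5
  L_1(n) = (n - 4)(n - 9) / -4
  L_2(n) = (n - 4)(n - 5) / 20
Then P(n) = -65·L_0(n) - 97·L_1(n) - 285·L_2(n).
Expanding and collecting terms gives P(n) = -3n^2 - 5n + 3.
Evaluating at n = 10: P(10) = -347.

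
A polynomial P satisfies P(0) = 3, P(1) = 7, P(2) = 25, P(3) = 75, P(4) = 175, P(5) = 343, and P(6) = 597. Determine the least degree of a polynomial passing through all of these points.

Forward differences of the values at t = 0, 1, 2, 3, 4, 5, 6:
  P  : 3  7  25  75  175  343  597
  Δ  : 4  18  50  100  168  254
  Δ^2: 14  32  50  68  86
  Δ^3: 18  18  18  18
  Δ^4: 0  0  0
  Δ^5: 0  0
  Δ^6: 0
The third differences are constant (18) and nonzero, while all higher differences vanish, so the minimal degree is 3.

3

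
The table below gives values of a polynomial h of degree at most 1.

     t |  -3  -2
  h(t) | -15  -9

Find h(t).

h(t) = 6t + 3

Write h(t) = at + b. Substituting each data point gives a linear system:
  -3a + b = -15
  -2a + b = -9
Solving the system yields a = 6, b = 3.
So h(t) = 6t + 3.
Check: h(-3) = -15. ✓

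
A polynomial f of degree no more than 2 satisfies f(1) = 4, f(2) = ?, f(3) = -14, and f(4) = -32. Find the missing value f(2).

The 3 known points determine the degree-2 polynomial uniquely.
Write f(x) = ax^2 + bx + c. Substituting each data point gives a linear system:
  a + b + c = 4
  9a + 3b + c = -14
  16a + 4b + c = -32
Solving the system yields a = -3, b = 3, c = 4.
So f(x) = -3x^2 + 3x + 4.
Then f(2) = -2.

-2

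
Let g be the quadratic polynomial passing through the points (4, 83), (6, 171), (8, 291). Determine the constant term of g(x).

3

Write g(x) = ax^2 + bx + c. Substituting each data point gives a linear system:
  16a + 4b + c = 83
  36a + 6b + c = 171
  64a + 8b + c = 291
Solving the system yields a = 4, b = 4, c = 3.
So g(x) = 4x² + 4x + 3.
The constant term is 3.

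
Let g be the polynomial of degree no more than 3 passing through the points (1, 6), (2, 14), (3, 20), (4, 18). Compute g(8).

Using the Lagrange interpolation formula with nodes 1, 2, 3, 4:
  L_0(n) = (n - 2)(n - 3)(n - 4) / -6
  L_1(n) = (n - 1)(n - 3)(n - 4) / 2
  L_2(n) = (n - 1)(n - 2)(n - 4) / -2
  L_3(n) = (n - 1)(n - 2)(n - 3) / 6
Then g(n) = 6·L_0(n) + 14·L_1(n) + 20·L_2(n) + 18·L_3(n).
Expanding and collecting terms gives g(n) = -n³ + 5n² + 2.
Evaluating at n = 8: g(8) = -190.

-190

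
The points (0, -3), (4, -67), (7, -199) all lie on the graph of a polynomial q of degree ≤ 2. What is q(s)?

q(s) = -4s^2 - 3

Using the Lagrange interpolation formula with nodes 0, 4, 7:
  L_0(s) = (s - 4)(s - 7) / 28
  L_1(s) = s(s - 7) / -12
  L_2(s) = s(s - 4) / 21
Then q(s) = -3·L_0(s) - 67·L_1(s) - 199·L_2(s).
Expanding and collecting terms gives q(s) = -4s^2 - 3.
Check: q(0) = -3. ✓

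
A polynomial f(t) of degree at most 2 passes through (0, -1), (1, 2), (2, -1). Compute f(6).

-73

Forward differences of the values at t = 0, 1, 2:
  f  : -1  2  -1
  Δ  : 3  -3
  Δ^2: -6
The second differences are constant, confirming degree 2.
Interpolating (Newton forward form) and evaluating at t = 6 gives f(6) = -73.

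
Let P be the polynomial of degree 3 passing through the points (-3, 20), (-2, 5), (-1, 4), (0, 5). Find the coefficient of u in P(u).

Write P(u) = au^3 + bu^2 + cu + d. Substituting each data point gives a linear system:
  -27a + 9b - 3c + d = 20
  -8a + 4b - 2c + d = 5
  -a + b - c + d = 4
  d = 5
Solving the system yields a = -2, b = -5, c = -2, d = 5.
So P(u) = -2u^3 - 5u^2 - 2u + 5.
The coefficient of u is -2.

-2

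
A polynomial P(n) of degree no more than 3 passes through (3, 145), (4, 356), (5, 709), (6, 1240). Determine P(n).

Write P(n) = an^3 + bn^2 + cn + d. Substituting each data point gives a linear system:
  27a + 9b + 3c + d = 145
  64a + 16b + 4c + d = 356
  125a + 25b + 5c + d = 709
  216a + 36b + 6c + d = 1240
Solving the system yields a = 6, b = -1, c = -4, d = 4.
So P(n) = 6n³ - n² - 4n + 4.
Check: P(4) = 356. ✓

P(n) = 6n^3 - n^2 - 4n + 4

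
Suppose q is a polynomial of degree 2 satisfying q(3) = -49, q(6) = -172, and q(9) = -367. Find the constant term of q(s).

Write q(s) = as^2 + bs + c. Substituting each data point gives a linear system:
  9a + 3b + c = -49
  36a + 6b + c = -172
  81a + 9b + c = -367
Solving the system yields a = -4, b = -5, c = 2.
So q(s) = -4s^2 - 5s + 2.
The constant term is 2.

2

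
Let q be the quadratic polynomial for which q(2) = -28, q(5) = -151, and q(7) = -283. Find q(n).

q(n) = -5n^2 - 6n + 4

Write q(n) = an^2 + bn + c. Substituting each data point gives a linear system:
  4a + 2b + c = -28
  25a + 5b + c = -151
  49a + 7b + c = -283
Solving the system yields a = -5, b = -6, c = 4.
So q(n) = -5n^2 - 6n + 4.
Check: q(2) = -28. ✓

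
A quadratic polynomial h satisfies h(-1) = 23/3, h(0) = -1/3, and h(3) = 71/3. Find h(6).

Write h(s) = as^2 + bs + c. Substituting each data point gives a linear system:
  a - b + c = 23/3
  c = -1/3
  9a + 3b + c = 71/3
Solving the system yields a = 4, b = -4, c = -1/3.
So h(s) = 4s² - 4s - 1/3.
Then h(6) = 359/3.

359/3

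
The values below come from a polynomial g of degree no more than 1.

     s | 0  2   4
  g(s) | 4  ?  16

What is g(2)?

10

On equispaced nodes a degree-1 polynomial has vanishing second forward difference, so
  g(0) - 2·g(2) + g(4) = 0.
Substituting the known values and solving for g(2):
  -2·g(2) = -20
  g(2) = 10.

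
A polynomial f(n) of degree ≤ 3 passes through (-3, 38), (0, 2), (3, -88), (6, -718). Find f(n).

Using the Lagrange interpolation formula with nodes -3, 0, 3, 6:
  L_0(n) = n(n - 3)(n - 6) / -162
  L_1(n) = (n + 3)(n - 3)(n - 6) / 54
  L_2(n) = (n + 3)n(n - 6) / -54
  L_3(n) = (n + 3)n(n - 3) / 162
Then f(n) = 38·L_0(n) + 2·L_1(n) - 88·L_2(n) - 718·L_3(n).
Expanding and collecting terms gives f(n) = -3n^3 - 3n^2 + 6n + 2.
Check: f(0) = 2. ✓

f(n) = -3n^3 - 3n^2 + 6n + 2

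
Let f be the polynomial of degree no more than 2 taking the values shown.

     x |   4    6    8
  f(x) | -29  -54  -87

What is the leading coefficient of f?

-1

Write f(x) = ax^2 + bx + c. Substituting each data point gives a linear system:
  16a + 4b + c = -29
  36a + 6b + c = -54
  64a + 8b + c = -87
Solving the system yields a = -1, b = -5/2, c = -3.
So f(x) = -x^2 - (5/2)x - 3.
The leading coefficient is -1.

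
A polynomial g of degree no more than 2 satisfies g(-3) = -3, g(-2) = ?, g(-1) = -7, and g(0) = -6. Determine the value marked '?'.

On equispaced nodes a degree-2 polynomial has vanishing third forward difference, so
  - g(-3) + 3·g(-2) - 3·g(-1) + g(0) = 0.
Substituting the known values and solving for g(-2):
  3·g(-2) = -18
  g(-2) = -6.

-6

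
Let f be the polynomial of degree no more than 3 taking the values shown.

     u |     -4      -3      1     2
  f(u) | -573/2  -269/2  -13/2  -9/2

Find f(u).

f(u) = 3u^3 - 6u^2 - u - 5/2

Write f(u) = au^3 + bu^2 + cu + d. Substituting each data point gives a linear system:
  -64a + 16b - 4c + d = -573/2
  -27a + 9b - 3c + d = -269/2
  a + b + c + d = -13/2
  8a + 4b + 2c + d = -9/2
Solving the system yields a = 3, b = -6, c = -1, d = -5/2.
So f(u) = 3u^3 - 6u^2 - u - 5/2.
Check: f(-4) = -573/2. ✓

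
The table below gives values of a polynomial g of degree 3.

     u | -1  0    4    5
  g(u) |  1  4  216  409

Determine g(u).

Write g(u) = au^3 + bu^2 + cu + d. Substituting each data point gives a linear system:
  -a + b - c + d = 1
  d = 4
  64a + 16b + 4c + d = 216
  125a + 25b + 5c + d = 409
Solving the system yields a = 3, b = 1, c = 1, d = 4.
So g(u) = 3u^3 + u^2 + u + 4.
Check: g(-1) = 1. ✓

g(u) = 3u^3 + u^2 + u + 4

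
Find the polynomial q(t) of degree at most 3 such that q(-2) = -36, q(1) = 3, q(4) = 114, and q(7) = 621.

Write q(t) = at^3 + bt^2 + ct + d. Substituting each data point gives a linear system:
  -8a + 4b - 2c + d = -36
  a + b + c + d = 3
  64a + 16b + 4c + d = 114
  343a + 49b + 7c + d = 621
Solving the system yields a = 2, b = -2, c = 5, d = -2.
So q(t) = 2t³ - 2t² + 5t - 2.
Check: q(7) = 621. ✓

q(t) = 2t^3 - 2t^2 + 5t - 2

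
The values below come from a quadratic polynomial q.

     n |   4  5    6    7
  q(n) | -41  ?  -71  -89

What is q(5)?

-55

On equispaced nodes a degree-2 polynomial has vanishing third forward difference, so
  - q(4) + 3·q(5) - 3·q(6) + q(7) = 0.
Substituting the known values and solving for q(5):
  3·q(5) = -165
  q(5) = -55.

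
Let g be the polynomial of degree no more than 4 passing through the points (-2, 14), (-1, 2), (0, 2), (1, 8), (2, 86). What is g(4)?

1082

Using the Lagrange interpolation formula with nodes -2, -1, 0, 1, 2:
  L_0(s) = (s + 1)s(s - 1)(s - 2) / 24
  L_1(s) = (s + 2)s(s - 1)(s - 2) / -6
  L_2(s) = (s + 2)(s + 1)(s - 1)(s - 2) / 4
  L_3(s) = (s + 2)(s + 1)s(s - 2) / -6
  L_4(s) = (s + 2)(s + 1)s(s - 1) / 24
Then g(s) = 14·L_0(s) + 2·L_1(s) + 2·L_2(s) + 8·L_3(s) + 86·L_4(s).
Expanding and collecting terms gives g(s) = 3s^4 + 5s^3 - 2s + 2.
Evaluating at s = 4: g(4) = 1082.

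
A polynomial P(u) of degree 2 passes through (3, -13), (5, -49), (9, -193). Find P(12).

Using the Lagrange interpolation formula with nodes 3, 5, 9:
  L_0(u) = (u - 5)(u - 9) / 12
  L_1(u) = (u - 3)(u - 9) / -8
  L_2(u) = (u - 3)(u - 5) / 24
Then P(u) = -13·L_0(u) - 49·L_1(u) - 193·L_2(u).
Expanding and collecting terms gives P(u) = -3u^2 + 6u - 4.
Evaluating at u = 12: P(12) = -364.

-364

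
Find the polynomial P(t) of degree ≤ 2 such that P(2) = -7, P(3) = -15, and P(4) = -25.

P(t) = -t^2 - 3t + 3

Write P(t) = at^2 + bt + c. Substituting each data point gives a linear system:
  4a + 2b + c = -7
  9a + 3b + c = -15
  16a + 4b + c = -25
Solving the system yields a = -1, b = -3, c = 3.
So P(t) = -t^2 - 3t + 3.
Check: P(4) = -25. ✓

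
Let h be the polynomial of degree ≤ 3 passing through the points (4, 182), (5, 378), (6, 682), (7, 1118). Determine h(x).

Using the Lagrange interpolation formula with nodes 4, 5, 6, 7:
  L_0(x) = (x - 5)(x - 6)(x - 7) / -6
  L_1(x) = (x - 4)(x - 6)(x - 7) / 2
  L_2(x) = (x - 4)(x - 5)(x - 7) / -2
  L_3(x) = (x - 4)(x - 5)(x - 6) / 6
Then h(x) = 182·L_0(x) + 378·L_1(x) + 682·L_2(x) + 1118·L_3(x).
Expanding and collecting terms gives h(x) = 4x^3 - 6x^2 + 6x - 2.
Check: h(4) = 182. ✓

h(x) = 4x^3 - 6x^2 + 6x - 2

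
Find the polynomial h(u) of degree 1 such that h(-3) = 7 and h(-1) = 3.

Write h(u) = au + b. Substituting each data point gives a linear system:
  -3a + b = 7
  -a + b = 3
Solving the system yields a = -2, b = 1.
So h(u) = -2u + 1.
Check: h(-1) = 3. ✓

h(u) = -2u + 1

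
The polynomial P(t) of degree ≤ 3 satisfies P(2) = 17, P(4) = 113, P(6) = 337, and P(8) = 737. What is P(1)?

Write P(t) = at^3 + bt^2 + ct + d. Substituting each data point gives a linear system:
  8a + 4b + 2c + d = 17
  64a + 16b + 4c + d = 113
  216a + 36b + 6c + d = 337
  512a + 64b + 8c + d = 737
Solving the system yields a = 1, b = 4, c = -4, d = 1.
So P(t) = t^3 + 4t^2 - 4t + 1.
Then P(1) = 2.

2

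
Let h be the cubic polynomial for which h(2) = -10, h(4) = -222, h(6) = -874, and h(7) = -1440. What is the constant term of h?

Write h(u) = au^3 + bu^2 + cu + d. Substituting each data point gives a linear system:
  8a + 4b + 2c + d = -10
  64a + 16b + 4c + d = -222
  216a + 36b + 6c + d = -874
  343a + 49b + 7c + d = -1440
Solving the system yields a = -5, b = 5, c = 4, d = 2.
So h(u) = -5u^3 + 5u^2 + 4u + 2.
The constant term is 2.

2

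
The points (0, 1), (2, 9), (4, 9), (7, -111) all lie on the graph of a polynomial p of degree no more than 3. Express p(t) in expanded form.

Write p(t) = at^3 + bt^2 + ct + d. Substituting each data point gives a linear system:
  d = 1
  8a + 4b + 2c + d = 9
  64a + 16b + 4c + d = 9
  343a + 49b + 7c + d = -111
Solving the system yields a = -1, b = 5, c = -2, d = 1.
So p(t) = -t³ + 5t² - 2t + 1.
Check: p(0) = 1. ✓

p(t) = -t^3 + 5t^2 - 2t + 1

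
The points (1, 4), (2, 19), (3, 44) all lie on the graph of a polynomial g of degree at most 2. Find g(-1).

4

Forward differences of the values at t = 1, 2, 3:
  g  : 4  19  44
  Δ  : 15  25
  Δ^2: 10
The second differences are constant, confirming degree 2.
Interpolating (Newton forward form) and evaluating at t = -1 gives g(-1) = 4.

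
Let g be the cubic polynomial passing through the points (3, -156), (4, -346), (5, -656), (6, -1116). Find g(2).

-56

Forward differences of the values at s = 3, 4, 5, 6:
  g  : -156  -346  -656  -1116
  Δ  : -190  -310  -460
  Δ^2: -120  -150
  Δ^3: -30
The third differences are constant, confirming degree 3.
Interpolating (Newton forward form) and evaluating at s = 2 gives g(2) = -56.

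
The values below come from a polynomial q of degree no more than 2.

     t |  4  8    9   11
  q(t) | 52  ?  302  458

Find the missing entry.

236

The 3 known points determine the degree-2 polynomial uniquely.
Write q(t) = at^2 + bt + c. Substituting each data point gives a linear system:
  16a + 4b + c = 52
  81a + 9b + c = 302
  121a + 11b + c = 458
Solving the system yields a = 4, b = -2, c = -4.
So q(t) = 4t^2 - 2t - 4.
Then q(8) = 236.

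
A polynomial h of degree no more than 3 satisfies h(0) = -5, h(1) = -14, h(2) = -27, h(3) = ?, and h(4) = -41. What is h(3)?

The 4 known points determine the degree-3 polynomial uniquely.
Write h(u) = au^3 + bu^2 + cu + d. Substituting each data point gives a linear system:
  d = -5
  a + b + c + d = -14
  8a + 4b + 2c + d = -27
  64a + 16b + 4c + d = -41
Solving the system yields a = 1, b = -5, c = -5, d = -5.
So h(u) = u³ - 5u² - 5u - 5.
Then h(3) = -38.

-38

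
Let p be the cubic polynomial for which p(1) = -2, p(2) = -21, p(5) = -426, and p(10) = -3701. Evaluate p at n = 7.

-1226

Write p(n) = an^3 + bn^2 + cn + d. Substituting each data point gives a linear system:
  a + b + c + d = -2
  8a + 4b + 2c + d = -21
  125a + 25b + 5c + d = -426
  1000a + 100b + 10c + d = -3701
Solving the system yields a = -4, b = 3, c = 0, d = -1.
So p(n) = -4n^3 + 3n^2 - 1.
Then p(7) = -1226.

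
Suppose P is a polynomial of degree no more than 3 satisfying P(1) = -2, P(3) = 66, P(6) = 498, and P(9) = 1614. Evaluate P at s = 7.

Write P(s) = as^3 + bs^2 + cs + d. Substituting each data point gives a linear system:
  a + b + c + d = -2
  27a + 9b + 3c + d = 66
  216a + 36b + 6c + d = 498
  729a + 81b + 9c + d = 1614
Solving the system yields a = 2, b = 2, c = 0, d = -6.
So P(s) = 2s^3 + 2s^2 - 6.
Then P(7) = 778.

778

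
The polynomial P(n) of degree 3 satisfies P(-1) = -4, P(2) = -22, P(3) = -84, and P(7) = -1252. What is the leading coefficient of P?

Write P(n) = an^3 + bn^2 + cn + d. Substituting each data point gives a linear system:
  -a + b - c + d = -4
  8a + 4b + 2c + d = -22
  27a + 9b + 3c + d = -84
  343a + 49b + 7c + d = -1252
Solving the system yields a = -4, b = 2, c = 4, d = -6.
So P(n) = -4n^3 + 2n^2 + 4n - 6.
The leading coefficient is -4.

-4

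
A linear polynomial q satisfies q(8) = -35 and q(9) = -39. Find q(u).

Using the Lagrange interpolation formula with nodes 8, 9:
  L_0(u) = (u - 9) / -1
  L_1(u) = (u - 8) / 1
Then q(u) = -35·L_0(u) - 39·L_1(u).
Expanding and collecting terms gives q(u) = -4u - 3.
Check: q(8) = -35. ✓

q(u) = -4u - 3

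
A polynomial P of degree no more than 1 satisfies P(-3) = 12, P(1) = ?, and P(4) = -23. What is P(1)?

The 2 known points determine the degree-1 polynomial uniquely.
Write P(x) = ax + b. Substituting each data point gives a linear system:
  -3a + b = 12
  4a + b = -23
Solving the system yields a = -5, b = -3.
So P(x) = -5x - 3.
Then P(1) = -8.

-8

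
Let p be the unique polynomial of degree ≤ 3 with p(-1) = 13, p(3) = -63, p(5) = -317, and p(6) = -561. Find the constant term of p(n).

Write p(n) = an^3 + bn^2 + cn + d. Substituting each data point gives a linear system:
  -a + b - c + d = 13
  27a + 9b + 3c + d = -63
  125a + 25b + 5c + d = -317
  216a + 36b + 6c + d = -561
Solving the system yields a = -3, b = 3, c = -4, d = 3.
So p(n) = -3n^3 + 3n^2 - 4n + 3.
The constant term is 3.

3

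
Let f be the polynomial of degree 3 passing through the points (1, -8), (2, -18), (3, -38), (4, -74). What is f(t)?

Write f(t) = at^3 + bt^2 + ct + d. Substituting each data point gives a linear system:
  a + b + c + d = -8
  8a + 4b + 2c + d = -18
  27a + 9b + 3c + d = -38
  64a + 16b + 4c + d = -74
Solving the system yields a = -1, b = 1, c = -6, d = -2.
So f(t) = -t^3 + t^2 - 6t - 2.
Check: f(2) = -18. ✓

f(t) = -t^3 + t^2 - 6t - 2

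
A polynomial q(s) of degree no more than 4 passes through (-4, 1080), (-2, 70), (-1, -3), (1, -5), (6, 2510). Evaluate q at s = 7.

Using the Lagrange interpolation formula with nodes -4, -2, -1, 1, 6:
  L_0(s) = (s + 2)(s + 1)(s - 1)(s - 6) / 300
  L_1(s) = (s + 4)(s + 1)(s - 1)(s - 6) / -48
  L_2(s) = (s + 4)(s + 2)(s - 1)(s - 6) / 42
  L_3(s) = (s + 4)(s + 2)(s + 1)(s - 6) / -150
  L_4(s) = (s + 4)(s + 2)(s + 1)(s - 1) / 2800
Then q(s) = 1080·L_0(s) + 70·L_1(s) - 3·L_2(s) - 5·L_3(s) + 2510·L_4(s).
Expanding and collecting terms gives q(s) = 3s^4 - 6s^3 - 3s^2 + 5s - 4.
Evaluating at s = 7: q(7) = 5029.

5029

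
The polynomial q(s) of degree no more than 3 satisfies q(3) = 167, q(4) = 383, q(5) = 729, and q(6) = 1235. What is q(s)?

q(s) = 5s^3 + 5s^2 - 4s - 1

Using the Lagrange interpolation formula with nodes 3, 4, 5, 6:
  L_0(s) = (s - 4)(s - 5)(s - 6) / -6
  L_1(s) = (s - 3)(s - 5)(s - 6) / 2
  L_2(s) = (s - 3)(s - 4)(s - 6) / -2
  L_3(s) = (s - 3)(s - 4)(s - 5) / 6
Then q(s) = 167·L_0(s) + 383·L_1(s) + 729·L_2(s) + 1235·L_3(s).
Expanding and collecting terms gives q(s) = 5s³ + 5s² - 4s - 1.
Check: q(6) = 1235. ✓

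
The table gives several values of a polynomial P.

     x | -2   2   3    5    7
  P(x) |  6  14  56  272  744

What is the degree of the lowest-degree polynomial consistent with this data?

Divided differences on the nodes -2, 2, 3, 5, 7:
  order 0: 6  14  56  272  744
  order 1: 2  42  108  236
  order 2: 8  22  32
  order 3: 2  2
  order 4: 0
The order-3 divided differences are all 2 (nonzero) and every higher order vanishes, so the data lies on a polynomial of degree exactly 3.

3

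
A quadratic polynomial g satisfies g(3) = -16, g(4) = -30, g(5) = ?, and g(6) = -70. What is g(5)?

-48

On equispaced nodes a degree-2 polynomial has vanishing third forward difference, so
  - g(3) + 3·g(4) - 3·g(5) + g(6) = 0.
Substituting the known values and solving for g(5):
  -3·g(5) = 144
  g(5) = -48.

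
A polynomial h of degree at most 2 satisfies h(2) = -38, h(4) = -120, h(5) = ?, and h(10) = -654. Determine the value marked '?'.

The 3 known points determine the degree-2 polynomial uniquely.
Write h(n) = an^2 + bn + c. Substituting each data point gives a linear system:
  4a + 2b + c = -38
  16a + 4b + c = -120
  100a + 10b + c = -654
Solving the system yields a = -6, b = -5, c = -4.
So h(n) = -6n² - 5n - 4.
Then h(5) = -179.

-179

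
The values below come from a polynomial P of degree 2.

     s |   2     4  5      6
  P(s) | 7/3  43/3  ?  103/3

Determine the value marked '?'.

The 3 known points determine the degree-2 polynomial uniquely.
Write P(s) = as^2 + bs + c. Substituting each data point gives a linear system:
  4a + 2b + c = 7/3
  16a + 4b + c = 43/3
  36a + 6b + c = 103/3
Solving the system yields a = 1, b = 0, c = -5/3.
So P(s) = s² - 5/3.
Then P(5) = 70/3.

70/3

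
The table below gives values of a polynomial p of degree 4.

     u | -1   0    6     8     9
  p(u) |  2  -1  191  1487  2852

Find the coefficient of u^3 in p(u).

Write p(u) = au^4 + bu^3 + cu^2 + du + e. Substituting each data point gives a linear system:
  a - b + c - d + e = 2
  e = -1
  1296a + 216b + 36c + 6d + e = 191
  4096a + 512b + 64c + 8d + e = 1487
  6561a + 729b + 81c + 9d + e = 2852
Solving the system yields a = 1, b = -5, c = -1, d = 2, e = -1.
So p(u) = u^4 - 5u^3 - u^2 + 2u - 1.
The coefficient of u^3 is -5.

-5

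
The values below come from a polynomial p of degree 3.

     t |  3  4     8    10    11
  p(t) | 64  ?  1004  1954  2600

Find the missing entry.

The 4 known points determine the degree-3 polynomial uniquely.
Write p(t) = at^3 + bt^2 + ct + d. Substituting each data point gives a linear system:
  27a + 9b + 3c + d = 64
  512a + 64b + 8c + d = 1004
  1000a + 100b + 10c + d = 1954
  1331a + 121b + 11c + d = 2600
Solving the system yields a = 2, b = -1, c = 5, d = 4.
So p(t) = 2t³ - t² + 5t + 4.
Then p(4) = 136.

136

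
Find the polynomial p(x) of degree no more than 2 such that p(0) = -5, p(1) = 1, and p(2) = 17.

Write p(x) = ax^2 + bx + c. Substituting each data point gives a linear system:
  c = -5
  a + b + c = 1
  4a + 2b + c = 17
Solving the system yields a = 5, b = 1, c = -5.
So p(x) = 5x^2 + x - 5.
Check: p(0) = -5. ✓

p(x) = 5x^2 + x - 5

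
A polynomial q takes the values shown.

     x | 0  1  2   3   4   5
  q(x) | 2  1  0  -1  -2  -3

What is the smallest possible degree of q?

1

Forward differences of the values at x = 0, 1, 2, 3, 4, 5:
  q  : 2  1  0  -1  -2  -3
  Δ  : -1  -1  -1  -1  -1
  Δ^2: 0  0  0  0
  Δ^3: 0  0  0
  Δ^4: 0  0
  Δ^5: 0
The first differences are constant (-1) and nonzero, while all higher differences vanish, so the minimal degree is 1.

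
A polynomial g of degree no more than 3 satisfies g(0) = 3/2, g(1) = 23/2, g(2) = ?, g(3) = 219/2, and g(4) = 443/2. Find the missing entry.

On equispaced nodes a degree-3 polynomial has vanishing fourth forward difference, so
  g(0) - 4·g(1) + 6·g(2) - 4·g(3) + g(4) = 0.
Substituting the known values and solving for g(2):
  6·g(2) = 261
  g(2) = 87/2.

87/2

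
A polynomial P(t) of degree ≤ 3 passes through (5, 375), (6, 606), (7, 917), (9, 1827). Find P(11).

3201

Write P(t) = at^3 + bt^2 + ct + d. Substituting each data point gives a linear system:
  125a + 25b + 5c + d = 375
  216a + 36b + 6c + d = 606
  343a + 49b + 7c + d = 917
  729a + 81b + 9c + d = 1827
Solving the system yields a = 2, b = 4, c = 5, d = 0.
So P(t) = 2t³ + 4t² + 5t.
Then P(11) = 3201.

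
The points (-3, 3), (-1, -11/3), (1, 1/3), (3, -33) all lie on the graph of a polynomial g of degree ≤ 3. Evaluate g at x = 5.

-455/3

Using the Lagrange interpolation formula with nodes -3, -1, 1, 3:
  L_0(x) = (x + 1)(x - 1)(x - 3) / -48
  L_1(x) = (x + 3)(x - 1)(x - 3) / 16
  L_2(x) = (x + 3)(x + 1)(x - 3) / -16
  L_3(x) = (x + 3)(x + 1)(x - 1) / 48
Then g(x) = 3·L_0(x) - 11/3·L_1(x) + 1/3·L_2(x) - 33·L_3(x).
Expanding and collecting terms gives g(x) = -x³ - (5/3)x² + 3x.
Evaluating at x = 5: g(5) = -455/3.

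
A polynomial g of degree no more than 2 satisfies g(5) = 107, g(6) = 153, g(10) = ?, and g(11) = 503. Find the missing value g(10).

The 3 known points determine the degree-2 polynomial uniquely.
Write g(x) = ax^2 + bx + c. Substituting each data point gives a linear system:
  25a + 5b + c = 107
  36a + 6b + c = 153
  121a + 11b + c = 503
Solving the system yields a = 4, b = 2, c = -3.
So g(x) = 4x^2 + 2x - 3.
Then g(10) = 417.

417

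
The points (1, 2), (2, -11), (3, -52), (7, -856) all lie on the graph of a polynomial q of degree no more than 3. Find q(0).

5

Write q(s) = as^3 + bs^2 + cs + d. Substituting each data point gives a linear system:
  a + b + c + d = 2
  8a + 4b + 2c + d = -11
  27a + 9b + 3c + d = -52
  343a + 49b + 7c + d = -856
Solving the system yields a = -3, b = 4, c = -4, d = 5.
So q(s) = -3s^3 + 4s^2 - 4s + 5.
Then q(0) = 5.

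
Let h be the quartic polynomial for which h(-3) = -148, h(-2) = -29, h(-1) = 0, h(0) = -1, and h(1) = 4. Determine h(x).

Using the Lagrange interpolation formula with nodes -3, -2, -1, 0, 1:
  L_0(x) = (x + 2)(x + 1)x(x - 1) / 24
  L_1(x) = (x + 3)(x + 1)x(x - 1) / -6
  L_2(x) = (x + 3)(x + 2)x(x - 1) / 4
  L_3(x) = (x + 3)(x + 2)(x + 1)(x - 1) / -6
  L_4(x) = (x + 3)(x + 2)(x + 1)x / 24
Then h(x) = -148·L_0(x) - 29·L_1(x) + 0·L_2(x) - 1·L_3(x) + 4·L_4(x).
Expanding and collecting terms gives h(x) = -x^4 + 4x^3 + 4x^2 - 2x - 1.
Check: h(-3) = -148. ✓

h(x) = -x^4 + 4x^3 + 4x^2 - 2x - 1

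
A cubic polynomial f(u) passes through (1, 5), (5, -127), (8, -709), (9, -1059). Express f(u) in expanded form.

f(u) = -2u^3 + 5u^2 - u + 3

Write f(u) = au^3 + bu^2 + cu + d. Substituting each data point gives a linear system:
  a + b + c + d = 5
  125a + 25b + 5c + d = -127
  512a + 64b + 8c + d = -709
  729a + 81b + 9c + d = -1059
Solving the system yields a = -2, b = 5, c = -1, d = 3.
So f(u) = -2u^3 + 5u^2 - u + 3.
Check: f(8) = -709. ✓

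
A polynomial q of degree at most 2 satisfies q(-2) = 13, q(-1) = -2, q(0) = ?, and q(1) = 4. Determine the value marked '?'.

-5

The 3 known points determine the degree-2 polynomial uniquely.
Write q(n) = an^2 + bn + c. Substituting each data point gives a linear system:
  4a - 2b + c = 13
  a - b + c = -2
  a + b + c = 4
Solving the system yields a = 6, b = 3, c = -5.
So q(n) = 6n² + 3n - 5.
Then q(0) = -5.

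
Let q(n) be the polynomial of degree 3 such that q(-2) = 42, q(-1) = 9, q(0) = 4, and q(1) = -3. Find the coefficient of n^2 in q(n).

Write q(n) = an^3 + bn^2 + cn + d. Substituting each data point gives a linear system:
  -8a + 4b - 2c + d = 42
  -a + b - c + d = 9
  d = 4
  a + b + c + d = -3
Solving the system yields a = -5, b = -1, c = -1, d = 4.
So q(n) = -5n³ - n² - n + 4.
The coefficient of n^2 is -1.

-1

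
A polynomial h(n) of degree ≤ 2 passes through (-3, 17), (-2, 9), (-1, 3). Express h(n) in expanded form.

h(n) = n^2 - 3n - 1

Write h(n) = an^2 + bn + c. Substituting each data point gives a linear system:
  9a - 3b + c = 17
  4a - 2b + c = 9
  a - b + c = 3
Solving the system yields a = 1, b = -3, c = -1.
So h(n) = n^2 - 3n - 1.
Check: h(-2) = 9. ✓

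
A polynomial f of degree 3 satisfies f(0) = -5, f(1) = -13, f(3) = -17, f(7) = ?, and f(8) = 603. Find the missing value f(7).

The 4 known points determine the degree-3 polynomial uniquely.
Write f(u) = au^3 + bu^2 + cu + d. Substituting each data point gives a linear system:
  d = -5
  a + b + c + d = -13
  27a + 9b + 3c + d = -17
  512a + 64b + 8c + d = 603
Solving the system yields a = 2, b = -6, c = -4, d = -5.
So f(u) = 2u³ - 6u² - 4u - 5.
Then f(7) = 359.

359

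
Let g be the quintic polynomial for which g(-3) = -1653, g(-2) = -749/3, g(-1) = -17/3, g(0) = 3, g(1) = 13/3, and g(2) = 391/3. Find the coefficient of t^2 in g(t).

1/3

Write g(t) = at^5 + bt^4 + ct^3 + dt^2 + et + k. Substituting each data point gives a linear system:
  -243a + 81b - 27c + 9d - 3e + k = -1653
  -32a + 16b - 8c + 4d - 2e + k = -749/3
  -a + b - c + d - e + k = -17/3
  k = 3
  a + b + c + d + e + k = 13/3
  32a + 16b + 8c + 4d + 2e + k = 391/3
Solving the system yields a = 5, b = -4, c = 5, d = 1/3, e = -5, k = 3.
So g(t) = 5t⁵ - 4t⁴ + 5t³ + (1/3)t² - 5t + 3.
The coefficient of t^2 is 1/3.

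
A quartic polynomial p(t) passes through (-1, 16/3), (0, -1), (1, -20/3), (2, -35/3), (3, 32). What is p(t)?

Write p(t) = at^4 + bt^3 + ct^2 + dt + e. Substituting each data point gives a linear system:
  a - b + c - d + e = 16/3
  e = -1
  a + b + c + d + e = -20/3
  16a + 8b + 4c + 2d + e = -35/3
  81a + 27b + 9c + 3d + e = 32
Solving the system yields a = 2, b = -4, c = -5/3, d = -2, e = -1.
So p(t) = 2t^4 - 4t^3 - (5/3)t^2 - 2t - 1.
Check: p(2) = -35/3. ✓

p(t) = 2t^4 - 4t^3 - (5/3)t^2 - 2t - 1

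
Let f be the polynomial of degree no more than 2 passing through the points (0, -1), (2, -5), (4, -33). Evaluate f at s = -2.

-21

Using the Lagrange interpolation formula with nodes 0, 2, 4:
  L_0(s) = (s - 2)(s - 4) / 8
  L_1(s) = s(s - 4) / -4
  L_2(s) = s(s - 2) / 8
Then f(s) = -1·L_0(s) - 5·L_1(s) - 33·L_2(s).
Expanding and collecting terms gives f(s) = -3s^2 + 4s - 1.
Evaluating at s = -2: f(-2) = -21.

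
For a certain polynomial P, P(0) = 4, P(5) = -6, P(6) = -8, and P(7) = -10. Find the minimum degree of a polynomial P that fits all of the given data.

Divided differences on the nodes 0, 5, 6, 7:
  order 0: 4  -6  -8  -10
  order 1: -2  -2  -2
  order 2: 0  0
  order 3: 0
The order-1 divided differences are all -2 (nonzero) and every higher order vanishes, so the data lies on a polynomial of degree exactly 1.

1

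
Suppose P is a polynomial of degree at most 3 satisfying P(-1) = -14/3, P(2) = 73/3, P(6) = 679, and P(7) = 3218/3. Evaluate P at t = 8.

4783/3

Write P(t) = at^3 + bt^2 + ct + d. Substituting each data point gives a linear system:
  -a + b - c + d = -14/3
  8a + 4b + 2c + d = 73/3
  216a + 36b + 6c + d = 679
  343a + 49b + 7c + d = 3218/3
Solving the system yields a = 3, b = 1, c = -1/3, d = -3.
So P(t) = 3t^3 + t^2 - (1/3)t - 3.
Then P(8) = 4783/3.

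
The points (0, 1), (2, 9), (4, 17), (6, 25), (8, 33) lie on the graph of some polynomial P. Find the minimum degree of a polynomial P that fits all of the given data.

1

Forward differences of the values at x = 0, 2, 4, 6, 8:
  P  : 1  9  17  25  33
  Δ  : 8  8  8  8
  Δ^2: 0  0  0
  Δ^3: 0  0
  Δ^4: 0
The first differences are constant (8) and nonzero, while all higher differences vanish, so the minimal degree is 1.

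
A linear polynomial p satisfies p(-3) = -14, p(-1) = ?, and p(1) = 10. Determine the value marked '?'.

On equispaced nodes a degree-1 polynomial has vanishing second forward difference, so
  p(-3) - 2·p(-1) + p(1) = 0.
Substituting the known values and solving for p(-1):
  -2·p(-1) = 4
  p(-1) = -2.

-2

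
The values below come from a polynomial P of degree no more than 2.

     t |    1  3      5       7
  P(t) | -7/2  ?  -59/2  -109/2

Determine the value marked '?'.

On equispaced nodes a degree-2 polynomial has vanishing third forward difference, so
  - P(1) + 3·P(3) - 3·P(5) + P(7) = 0.
Substituting the known values and solving for P(3):
  3·P(3) = -75/2
  P(3) = -25/2.

-25/2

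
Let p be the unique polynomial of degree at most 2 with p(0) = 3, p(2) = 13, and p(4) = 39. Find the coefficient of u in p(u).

Write p(u) = au^2 + bu + c. Substituting each data point gives a linear system:
  c = 3
  4a + 2b + c = 13
  16a + 4b + c = 39
Solving the system yields a = 2, b = 1, c = 3.
So p(u) = 2u² + u + 3.
The coefficient of u is 1.

1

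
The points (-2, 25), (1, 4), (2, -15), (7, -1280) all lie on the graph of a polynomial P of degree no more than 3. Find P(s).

P(s) = -4s^3 + s^2 + 6s + 1

Using the Lagrange interpolation formula with nodes -2, 1, 2, 7:
  L_0(s) = (s - 1)(s - 2)(s - 7) / -108
  L_1(s) = (s + 2)(s - 2)(s - 7) / 18
  L_2(s) = (s + 2)(s - 1)(s - 7) / -20
  L_3(s) = (s + 2)(s - 1)(s - 2) / 270
Then P(s) = 25·L_0(s) + 4·L_1(s) - 15·L_2(s) - 1280·L_3(s).
Expanding and collecting terms gives P(s) = -4s^3 + s^2 + 6s + 1.
Check: P(7) = -1280. ✓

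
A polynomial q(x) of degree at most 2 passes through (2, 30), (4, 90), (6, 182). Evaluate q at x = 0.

2

Write q(x) = ax^2 + bx + c. Substituting each data point gives a linear system:
  4a + 2b + c = 30
  16a + 4b + c = 90
  36a + 6b + c = 182
Solving the system yields a = 4, b = 6, c = 2.
So q(x) = 4x^2 + 6x + 2.
Then q(0) = 2.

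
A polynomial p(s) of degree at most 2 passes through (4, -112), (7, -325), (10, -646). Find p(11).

-777

Write p(s) = as^2 + bs + c. Substituting each data point gives a linear system:
  16a + 4b + c = -112
  49a + 7b + c = -325
  100a + 10b + c = -646
Solving the system yields a = -6, b = -5, c = 4.
So p(s) = -6s^2 - 5s + 4.
Then p(11) = -777.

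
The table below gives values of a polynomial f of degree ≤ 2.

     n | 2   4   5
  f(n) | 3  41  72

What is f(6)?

Write f(n) = an^2 + bn + c. Substituting each data point gives a linear system:
  4a + 2b + c = 3
  16a + 4b + c = 41
  25a + 5b + c = 72
Solving the system yields a = 4, b = -5, c = -3.
So f(n) = 4n^2 - 5n - 3.
Then f(6) = 111.

111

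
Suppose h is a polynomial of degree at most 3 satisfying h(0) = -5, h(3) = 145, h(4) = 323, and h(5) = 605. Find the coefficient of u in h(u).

2

Write h(u) = au^3 + bu^2 + cu + d. Substituting each data point gives a linear system:
  d = -5
  27a + 9b + 3c + d = 145
  64a + 16b + 4c + d = 323
  125a + 25b + 5c + d = 605
Solving the system yields a = 4, b = 4, c = 2, d = -5.
So h(u) = 4u^3 + 4u^2 + 2u - 5.
The coefficient of u is 2.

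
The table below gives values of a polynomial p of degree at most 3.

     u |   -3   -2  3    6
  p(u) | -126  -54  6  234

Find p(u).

Write p(u) = au^3 + bu^2 + cu + d. Substituting each data point gives a linear system:
  -27a + 9b - 3c + d = -126
  -8a + 4b - 2c + d = -54
  27a + 9b + 3c + d = 6
  216a + 36b + 6c + d = 234
Solving the system yields a = 2, b = -6, c = 4, d = -6.
So p(u) = 2u^3 - 6u^2 + 4u - 6.
Check: p(-3) = -126. ✓

p(u) = 2u^3 - 6u^2 + 4u - 6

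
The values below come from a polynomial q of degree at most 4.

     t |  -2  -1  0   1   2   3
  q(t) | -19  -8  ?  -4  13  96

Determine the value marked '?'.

-3

On equispaced nodes a degree-4 polynomial has vanishing fifth forward difference, so
  - q(-2) + 5·q(-1) - 10·q(0) + 10·q(1) - 5·q(2) + q(3) = 0.
Substituting the known values and solving for q(0):
  -10·q(0) = 30
  q(0) = -3.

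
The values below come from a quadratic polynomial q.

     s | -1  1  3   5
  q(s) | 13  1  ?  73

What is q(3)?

On equispaced nodes a degree-2 polynomial has vanishing third forward difference, so
  - q(-1) + 3·q(1) - 3·q(3) + q(5) = 0.
Substituting the known values and solving for q(3):
  -3·q(3) = -63
  q(3) = 21.

21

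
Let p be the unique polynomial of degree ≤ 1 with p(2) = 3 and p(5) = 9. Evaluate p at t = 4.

7

Using the Lagrange interpolation formula with nodes 2, 5:
  L_0(t) = (t - 5) / -3
  L_1(t) = (t - 2) / 3
Then p(t) = 3·L_0(t) + 9·L_1(t).
Expanding and collecting terms gives p(t) = 2t - 1.
Evaluating at t = 4: p(4) = 7.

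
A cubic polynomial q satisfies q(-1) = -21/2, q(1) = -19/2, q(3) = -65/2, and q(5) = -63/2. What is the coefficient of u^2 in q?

-6

Write q(u) = au^3 + bu^2 + cu + d. Substituting each data point gives a linear system:
  -a + b - c + d = -21/2
  a + b + c + d = -19/2
  27a + 9b + 3c + d = -65/2
  125a + 25b + 5c + d = -63/2
Solving the system yields a = 1, b = -6, c = -1/2, d = -4.
So q(u) = u³ - 6u² - (1/2)u - 4.
The coefficient of u^2 is -6.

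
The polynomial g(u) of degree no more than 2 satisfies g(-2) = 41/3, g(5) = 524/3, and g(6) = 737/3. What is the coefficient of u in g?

Write g(u) = au^2 + bu + c. Substituting each data point gives a linear system:
  4a - 2b + c = 41/3
  25a + 5b + c = 524/3
  36a + 6b + c = 737/3
Solving the system yields a = 6, b = 5, c = -1/3.
So g(u) = 6u^2 + 5u - 1/3.
The coefficient of u is 5.

5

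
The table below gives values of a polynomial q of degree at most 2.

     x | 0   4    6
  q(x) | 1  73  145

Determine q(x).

Write q(x) = ax^2 + bx + c. Substituting each data point gives a linear system:
  c = 1
  16a + 4b + c = 73
  36a + 6b + c = 145
Solving the system yields a = 3, b = 6, c = 1.
So q(x) = 3x^2 + 6x + 1.
Check: q(6) = 145. ✓

q(x) = 3x^2 + 6x + 1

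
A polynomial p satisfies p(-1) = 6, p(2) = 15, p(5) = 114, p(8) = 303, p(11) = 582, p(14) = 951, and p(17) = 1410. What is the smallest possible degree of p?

Forward differences of the values at x = -1, 2, 5, 8, 11, 14, 17:
  p  : 6  15  114  303  582  951  1410
  Δ  : 9  99  189  279  369  459
  Δ^2: 90  90  90  90  90
  Δ^3: 0  0  0  0
  Δ^4: 0  0  0
  Δ^5: 0  0
  Δ^6: 0
The second differences are constant (90) and nonzero, while all higher differences vanish, so the minimal degree is 2.

2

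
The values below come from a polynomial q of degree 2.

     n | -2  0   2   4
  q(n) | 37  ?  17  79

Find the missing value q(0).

3

On equispaced nodes a degree-2 polynomial has vanishing third forward difference, so
  - q(-2) + 3·q(0) - 3·q(2) + q(4) = 0.
Substituting the known values and solving for q(0):
  3·q(0) = 9
  q(0) = 3.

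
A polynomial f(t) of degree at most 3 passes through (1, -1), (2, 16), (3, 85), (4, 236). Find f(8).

2260

Using the Lagrange interpolation formula with nodes 1, 2, 3, 4:
  L_0(t) = (t - 2)(t - 3)(t - 4) / -6
  L_1(t) = (t - 1)(t - 3)(t - 4) / 2
  L_2(t) = (t - 1)(t - 2)(t - 4) / -2
  L_3(t) = (t - 1)(t - 2)(t - 3) / 6
Then f(t) = -1·L_0(t) + 16·L_1(t) + 85·L_2(t) + 236·L_3(t).
Expanding and collecting terms gives f(t) = 5t^3 - 4t^2 - 6t + 4.
Evaluating at t = 8: f(8) = 2260.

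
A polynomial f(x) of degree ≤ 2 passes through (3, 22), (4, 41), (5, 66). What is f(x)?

f(x) = 3x^2 - 2x + 1

Using the Lagrange interpolation formula with nodes 3, 4, 5:
  L_0(x) = (x - 4)(x - 5) / 2
  L_1(x) = (x - 3)(x - 5) / -1
  L_2(x) = (x - 3)(x - 4) / 2
Then f(x) = 22·L_0(x) + 41·L_1(x) + 66·L_2(x).
Expanding and collecting terms gives f(x) = 3x² - 2x + 1.
Check: f(4) = 41. ✓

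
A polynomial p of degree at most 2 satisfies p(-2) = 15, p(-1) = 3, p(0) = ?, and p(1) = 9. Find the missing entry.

On equispaced nodes a degree-2 polynomial has vanishing third forward difference, so
  - p(-2) + 3·p(-1) - 3·p(0) + p(1) = 0.
Substituting the known values and solving for p(0):
  -3·p(0) = -3
  p(0) = 1.

1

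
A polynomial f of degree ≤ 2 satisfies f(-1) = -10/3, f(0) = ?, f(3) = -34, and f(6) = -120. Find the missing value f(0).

The 3 known points determine the degree-2 polynomial uniquely.
Write f(u) = au^2 + bu + c. Substituting each data point gives a linear system:
  a - b + c = -10/3
  9a + 3b + c = -34
  36a + 6b + c = -120
Solving the system yields a = -3, b = -5/3, c = -2.
So f(u) = -3u^2 - (5/3)u - 2.
Then f(0) = -2.

-2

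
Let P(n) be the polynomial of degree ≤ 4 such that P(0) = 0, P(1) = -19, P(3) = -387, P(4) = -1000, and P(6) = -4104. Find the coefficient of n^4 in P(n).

-2

Write P(n) = an^4 + bn^3 + cn^2 + dn + e. Substituting each data point gives a linear system:
  e = 0
  a + b + c + d + e = -19
  81a + 27b + 9c + 3d + e = -387
  256a + 64b + 16c + 4d + e = -1000
  1296a + 216b + 36c + 6d + e = -4104
Solving the system yields a = -2, b = -6, c = -5, d = -6, e = 0.
So P(n) = -2n⁴ - 6n³ - 5n² - 6n.
The leading coefficient is -2.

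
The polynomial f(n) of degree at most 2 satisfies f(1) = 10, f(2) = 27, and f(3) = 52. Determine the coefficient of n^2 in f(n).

4

Write f(n) = an^2 + bn + c. Substituting each data point gives a linear system:
  a + b + c = 10
  4a + 2b + c = 27
  9a + 3b + c = 52
Solving the system yields a = 4, b = 5, c = 1.
So f(n) = 4n² + 5n + 1.
The leading coefficient is 4.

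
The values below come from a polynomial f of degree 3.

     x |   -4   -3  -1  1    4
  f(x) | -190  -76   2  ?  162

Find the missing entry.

The 4 known points determine the degree-3 polynomial uniquely.
Write f(x) = ax^3 + bx^2 + cx + d. Substituting each data point gives a linear system:
  -64a + 16b - 4c + d = -190
  -27a + 9b - 3c + d = -76
  -a + b - c + d = 2
  64a + 16b + 4c + d = 162
Solving the system yields a = 3, b = -1, c = -4, d = 2.
So f(x) = 3x³ - x² - 4x + 2.
Then f(1) = 0.

0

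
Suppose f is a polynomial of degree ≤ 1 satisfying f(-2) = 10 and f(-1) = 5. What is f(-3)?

Write f(t) = at + b. Substituting each data point gives a linear system:
  -2a + b = 10
  -a + b = 5
Solving the system yields a = -5, b = 0.
So f(t) = -5t.
Then f(-3) = 15.

15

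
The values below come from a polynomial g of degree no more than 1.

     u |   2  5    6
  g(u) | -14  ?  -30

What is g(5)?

-26

The 2 known points determine the degree-1 polynomial uniquely.
Write g(u) = au + b. Substituting each data point gives a linear system:
  2a + b = -14
  6a + b = -30
Solving the system yields a = -4, b = -6.
So g(u) = -4u - 6.
Then g(5) = -26.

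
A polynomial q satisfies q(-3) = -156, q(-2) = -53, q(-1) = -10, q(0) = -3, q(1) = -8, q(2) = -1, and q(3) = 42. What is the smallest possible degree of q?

Forward differences of the values at n = -3, -2, -1, 0, 1, 2, 3:
  q  : -156  -53  -10  -3  -8  -1  42
  Δ  : 103  43  7  -5  7  43
  Δ^2: -60  -36  -12  12  36
  Δ^3: 24  24  24  24
  Δ^4: 0  0  0
  Δ^5: 0  0
  Δ^6: 0
The third differences are constant (24) and nonzero, while all higher differences vanish, so the minimal degree is 3.

3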